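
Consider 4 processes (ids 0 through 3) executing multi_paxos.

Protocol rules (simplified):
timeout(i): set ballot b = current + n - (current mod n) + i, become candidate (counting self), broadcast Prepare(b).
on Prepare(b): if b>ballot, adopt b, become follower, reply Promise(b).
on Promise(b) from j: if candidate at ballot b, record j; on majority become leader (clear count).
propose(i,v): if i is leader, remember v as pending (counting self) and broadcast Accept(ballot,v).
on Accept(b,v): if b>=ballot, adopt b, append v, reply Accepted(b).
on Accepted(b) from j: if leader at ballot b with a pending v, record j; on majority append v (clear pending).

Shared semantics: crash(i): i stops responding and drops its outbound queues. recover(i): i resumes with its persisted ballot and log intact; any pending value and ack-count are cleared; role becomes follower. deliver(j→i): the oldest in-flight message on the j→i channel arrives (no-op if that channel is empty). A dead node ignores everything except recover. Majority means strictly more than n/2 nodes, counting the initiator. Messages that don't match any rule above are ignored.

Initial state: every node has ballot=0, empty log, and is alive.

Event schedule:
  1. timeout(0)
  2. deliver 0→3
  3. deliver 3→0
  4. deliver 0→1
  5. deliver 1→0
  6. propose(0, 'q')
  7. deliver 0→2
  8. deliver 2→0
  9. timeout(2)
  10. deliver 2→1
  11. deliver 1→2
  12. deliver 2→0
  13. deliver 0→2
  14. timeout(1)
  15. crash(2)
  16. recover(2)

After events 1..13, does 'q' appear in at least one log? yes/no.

1. timeout(0):  <0:cand b4 ->
2. deliver 0→3:  <3:foll b4 ->
3. deliver 3→0:  nop
4. deliver 0→1:  <1:foll b4 ->
5. deliver 1→0:  <0:lead b4 ->
6. propose(0,'q'):  nop
7. deliver 0→2:  <2:foll b4 ->
8. deliver 2→0:  nop
9. timeout(2):  <2:cand b10 ->
10. deliver 2→1:  <1:foll b10 ->
11. deliver 1→2:  nop
12. deliver 2→0:  <0:foll b10 ->
13. deliver 0→2:  nop

no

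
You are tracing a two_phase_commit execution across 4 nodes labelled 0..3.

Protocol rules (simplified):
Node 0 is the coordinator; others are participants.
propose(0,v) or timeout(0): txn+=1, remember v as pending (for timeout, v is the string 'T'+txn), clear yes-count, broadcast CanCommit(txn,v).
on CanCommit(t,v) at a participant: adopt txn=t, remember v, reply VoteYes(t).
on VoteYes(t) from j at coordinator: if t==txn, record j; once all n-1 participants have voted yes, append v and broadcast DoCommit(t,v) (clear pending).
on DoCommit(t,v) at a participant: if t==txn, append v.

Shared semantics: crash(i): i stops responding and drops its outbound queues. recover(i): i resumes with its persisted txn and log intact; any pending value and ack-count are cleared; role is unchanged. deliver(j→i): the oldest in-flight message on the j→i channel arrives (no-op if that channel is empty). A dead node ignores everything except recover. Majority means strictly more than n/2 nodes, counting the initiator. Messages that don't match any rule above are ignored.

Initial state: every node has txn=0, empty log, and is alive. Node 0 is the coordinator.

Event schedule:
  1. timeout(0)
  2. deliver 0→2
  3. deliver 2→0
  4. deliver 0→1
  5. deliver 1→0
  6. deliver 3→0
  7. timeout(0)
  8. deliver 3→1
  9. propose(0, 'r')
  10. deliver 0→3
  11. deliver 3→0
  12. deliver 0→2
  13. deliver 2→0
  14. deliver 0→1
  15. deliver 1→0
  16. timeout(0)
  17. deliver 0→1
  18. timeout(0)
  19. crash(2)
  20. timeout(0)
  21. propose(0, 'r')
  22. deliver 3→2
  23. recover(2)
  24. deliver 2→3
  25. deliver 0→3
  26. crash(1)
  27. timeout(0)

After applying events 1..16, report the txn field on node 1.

2

[1] timeout(0) → N0(coor t1 [-])
[2] deliver 0→2 → N2(part t1 [-])
[3] deliver 2→0 → ∅
[4] deliver 0→1 → N1(part t1 [-])
[5] deliver 1→0 → ∅
[6] deliver 3→0 → ∅
[7] timeout(0) → N0(coor t2 [-])
[8] deliver 3→1 → ∅
[9] propose(0,'r') → N0(coor t3 [-])
[10] deliver 0→3 → N3(part t1 [-])
[11] deliver 3→0 → ∅
[12] deliver 0→2 → N2(part t2 [-])
[13] deliver 2→0 → ∅
[14] deliver 0→1 → N1(part t2 [-])
[15] deliver 1→0 → ∅
[16] timeout(0) → N0(coor t4 [-])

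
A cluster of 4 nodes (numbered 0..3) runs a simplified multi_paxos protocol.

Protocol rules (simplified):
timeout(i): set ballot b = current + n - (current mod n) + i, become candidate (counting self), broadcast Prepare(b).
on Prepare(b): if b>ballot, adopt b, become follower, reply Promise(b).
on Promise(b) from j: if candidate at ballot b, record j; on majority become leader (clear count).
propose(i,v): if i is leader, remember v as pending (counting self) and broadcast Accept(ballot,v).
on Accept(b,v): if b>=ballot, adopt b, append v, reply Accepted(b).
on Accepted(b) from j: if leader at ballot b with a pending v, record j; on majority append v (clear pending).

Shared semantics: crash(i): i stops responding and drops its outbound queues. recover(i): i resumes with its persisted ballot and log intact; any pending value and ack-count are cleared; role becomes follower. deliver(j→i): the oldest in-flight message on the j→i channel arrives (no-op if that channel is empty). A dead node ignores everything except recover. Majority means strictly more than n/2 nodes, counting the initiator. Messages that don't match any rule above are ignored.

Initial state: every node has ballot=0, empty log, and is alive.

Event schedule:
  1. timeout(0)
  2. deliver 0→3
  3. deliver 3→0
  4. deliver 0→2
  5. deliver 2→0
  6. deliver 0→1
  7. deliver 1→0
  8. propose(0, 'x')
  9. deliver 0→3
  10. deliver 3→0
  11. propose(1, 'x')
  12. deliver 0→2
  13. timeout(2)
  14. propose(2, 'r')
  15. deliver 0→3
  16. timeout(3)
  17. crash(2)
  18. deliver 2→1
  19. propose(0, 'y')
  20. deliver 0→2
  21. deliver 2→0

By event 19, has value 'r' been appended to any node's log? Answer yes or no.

no

e1 timeout(0): 0[cand,b=4,-]
e2 deliver 0→3: 3[foll,b=4,-]
e3 deliver 3→0: ·
e4 deliver 0→2: 2[foll,b=4,-]
e5 deliver 2→0: 0[lead,b=4,-]
e6 deliver 0→1: 1[foll,b=4,-]
e7 deliver 1→0: ·
e8 propose(0,'x'): ·
e9 deliver 0→3: 3[foll,b=4,x]
e10 deliver 3→0: ·
e11 propose(1,'x'): ·
e12 deliver 0→2: 2[foll,b=4,x]
e13 timeout(2): 2[cand,b=10,x]
e14 propose(2,'r'): ·
e15 deliver 0→3: ·
e16 timeout(3): 3[cand,b=11,x]
e17 crash(2): 2[✗cand,b=10,x]
e18 deliver 2→1: ·
e19 propose(0,'y'): ·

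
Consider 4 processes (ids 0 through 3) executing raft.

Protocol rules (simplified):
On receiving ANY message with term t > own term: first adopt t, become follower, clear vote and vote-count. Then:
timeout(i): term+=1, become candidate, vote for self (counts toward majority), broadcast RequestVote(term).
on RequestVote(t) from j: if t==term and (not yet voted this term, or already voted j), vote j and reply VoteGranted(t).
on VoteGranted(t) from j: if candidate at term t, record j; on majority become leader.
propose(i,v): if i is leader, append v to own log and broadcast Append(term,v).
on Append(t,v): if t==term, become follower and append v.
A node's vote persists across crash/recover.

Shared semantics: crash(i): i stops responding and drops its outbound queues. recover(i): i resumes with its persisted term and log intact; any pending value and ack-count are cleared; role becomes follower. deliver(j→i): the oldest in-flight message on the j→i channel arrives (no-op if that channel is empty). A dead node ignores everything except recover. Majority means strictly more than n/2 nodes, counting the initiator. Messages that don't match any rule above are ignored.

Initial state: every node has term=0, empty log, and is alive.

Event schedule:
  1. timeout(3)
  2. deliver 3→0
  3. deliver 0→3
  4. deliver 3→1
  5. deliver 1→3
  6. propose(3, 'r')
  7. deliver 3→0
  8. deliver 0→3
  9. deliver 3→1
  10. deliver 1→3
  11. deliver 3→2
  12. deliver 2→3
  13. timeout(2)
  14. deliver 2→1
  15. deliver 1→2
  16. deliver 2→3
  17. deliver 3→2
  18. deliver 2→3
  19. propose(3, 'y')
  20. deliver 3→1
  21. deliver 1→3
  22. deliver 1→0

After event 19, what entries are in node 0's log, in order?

r

after 1 — timeout(3): n3:cand/t1/[-]
after 2 — deliver 3→0: n0:foll/t1/[-]
after 3 — deliver 0→3: ·
after 4 — deliver 3→1: n1:foll/t1/[-]
after 5 — deliver 1→3: n3:lead/t1/[-]
after 6 — propose(3,'r'): n3:lead/t1/[r]
after 7 — deliver 3→0: n0:foll/t1/[r]
after 8 — deliver 0→3: ·
after 9 — deliver 3→1: n1:foll/t1/[r]
after 10 — deliver 1→3: ·
after 11 — deliver 3→2: n2:foll/t1/[-]
after 12 — deliver 2→3: ·
after 13 — timeout(2): n2:cand/t2/[-]
after 14 — deliver 2→1: n1:foll/t2/[r]
after 15 — deliver 1→2: ·
after 16 — deliver 2→3: n3:foll/t2/[r]
after 17 — deliver 3→2: ·
after 18 — deliver 2→3: ·
after 19 — propose(3,'y'): ·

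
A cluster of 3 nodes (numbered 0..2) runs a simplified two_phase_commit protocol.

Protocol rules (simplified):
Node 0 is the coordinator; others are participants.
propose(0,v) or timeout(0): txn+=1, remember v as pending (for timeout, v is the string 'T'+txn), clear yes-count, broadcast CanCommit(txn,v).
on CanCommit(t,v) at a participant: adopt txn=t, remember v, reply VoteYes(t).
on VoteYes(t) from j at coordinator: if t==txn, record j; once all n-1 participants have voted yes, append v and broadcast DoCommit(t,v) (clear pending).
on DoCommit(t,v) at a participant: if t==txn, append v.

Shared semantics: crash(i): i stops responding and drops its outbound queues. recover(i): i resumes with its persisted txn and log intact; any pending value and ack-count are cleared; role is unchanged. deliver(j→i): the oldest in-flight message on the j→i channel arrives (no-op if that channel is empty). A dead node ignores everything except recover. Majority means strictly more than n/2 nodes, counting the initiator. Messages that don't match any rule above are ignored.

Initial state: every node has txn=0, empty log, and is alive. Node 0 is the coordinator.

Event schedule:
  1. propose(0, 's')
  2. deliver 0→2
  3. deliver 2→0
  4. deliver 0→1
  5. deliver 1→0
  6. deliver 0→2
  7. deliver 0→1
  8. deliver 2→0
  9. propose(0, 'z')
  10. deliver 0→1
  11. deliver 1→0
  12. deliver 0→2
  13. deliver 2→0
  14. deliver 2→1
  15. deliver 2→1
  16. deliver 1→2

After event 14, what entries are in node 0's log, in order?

s,z

step 1 propose(0,'s'): 0={coor,t=1,log=-}
step 2 deliver 0→2: 2={part,t=1,log=-}
step 3 deliver 2→0: —
step 4 deliver 0→1: 1={part,t=1,log=-}
step 5 deliver 1→0: 0={coor,t=1,log=s}
step 6 deliver 0→2: 2={part,t=1,log=s}
step 7 deliver 0→1: 1={part,t=1,log=s}
step 8 deliver 2→0: —
step 9 propose(0,'z'): 0={coor,t=2,log=s}
step 10 deliver 0→1: 1={part,t=2,log=s}
step 11 deliver 1→0: —
step 12 deliver 0→2: 2={part,t=2,log=s}
step 13 deliver 2→0: 0={coor,t=2,log=s,z}
step 14 deliver 2→1: —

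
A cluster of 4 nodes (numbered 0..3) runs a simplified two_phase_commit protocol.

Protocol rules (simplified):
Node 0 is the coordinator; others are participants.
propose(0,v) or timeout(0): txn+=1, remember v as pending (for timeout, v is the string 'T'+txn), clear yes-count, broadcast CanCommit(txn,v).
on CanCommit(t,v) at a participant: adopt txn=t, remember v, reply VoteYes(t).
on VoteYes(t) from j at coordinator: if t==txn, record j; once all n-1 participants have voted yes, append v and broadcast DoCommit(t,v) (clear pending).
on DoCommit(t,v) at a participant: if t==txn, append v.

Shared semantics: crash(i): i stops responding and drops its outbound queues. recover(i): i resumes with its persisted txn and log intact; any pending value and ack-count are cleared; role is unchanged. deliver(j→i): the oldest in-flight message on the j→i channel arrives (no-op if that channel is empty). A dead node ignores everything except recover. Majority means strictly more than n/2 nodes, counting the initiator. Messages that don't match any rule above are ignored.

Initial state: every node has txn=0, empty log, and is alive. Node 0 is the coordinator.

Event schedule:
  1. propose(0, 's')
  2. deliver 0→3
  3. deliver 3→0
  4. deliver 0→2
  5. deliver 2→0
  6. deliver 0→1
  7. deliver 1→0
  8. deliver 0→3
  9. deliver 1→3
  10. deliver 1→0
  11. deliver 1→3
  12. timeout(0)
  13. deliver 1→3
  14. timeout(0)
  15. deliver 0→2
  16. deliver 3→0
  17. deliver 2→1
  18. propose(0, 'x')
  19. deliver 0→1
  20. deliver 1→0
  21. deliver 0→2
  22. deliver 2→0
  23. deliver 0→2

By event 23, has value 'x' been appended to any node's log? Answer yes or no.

step 1 propose(0,'s'): 0={coor,t=1,log=-}
step 2 deliver 0→3: 3={part,t=1,log=-}
step 3 deliver 3→0: —
step 4 deliver 0→2: 2={part,t=1,log=-}
step 5 deliver 2→0: —
step 6 deliver 0→1: 1={part,t=1,log=-}
step 7 deliver 1→0: 0={coor,t=1,log=s}
step 8 deliver 0→3: 3={part,t=1,log=s}
step 9 deliver 1→3: —
step 10 deliver 1→0: —
step 11 deliver 1→3: —
step 12 timeout(0): 0={coor,t=2,log=s}
step 13 deliver 1→3: —
step 14 timeout(0): 0={coor,t=3,log=s}
step 15 deliver 0→2: 2={part,t=1,log=s}
step 16 deliver 3→0: —
step 17 deliver 2→1: —
step 18 propose(0,'x'): 0={coor,t=4,log=s}
step 19 deliver 0→1: 1={part,t=1,log=s}
step 20 deliver 1→0: —
step 21 deliver 0→2: 2={part,t=2,log=s}
step 22 deliver 2→0: —
step 23 deliver 0→2: 2={part,t=3,log=s}

no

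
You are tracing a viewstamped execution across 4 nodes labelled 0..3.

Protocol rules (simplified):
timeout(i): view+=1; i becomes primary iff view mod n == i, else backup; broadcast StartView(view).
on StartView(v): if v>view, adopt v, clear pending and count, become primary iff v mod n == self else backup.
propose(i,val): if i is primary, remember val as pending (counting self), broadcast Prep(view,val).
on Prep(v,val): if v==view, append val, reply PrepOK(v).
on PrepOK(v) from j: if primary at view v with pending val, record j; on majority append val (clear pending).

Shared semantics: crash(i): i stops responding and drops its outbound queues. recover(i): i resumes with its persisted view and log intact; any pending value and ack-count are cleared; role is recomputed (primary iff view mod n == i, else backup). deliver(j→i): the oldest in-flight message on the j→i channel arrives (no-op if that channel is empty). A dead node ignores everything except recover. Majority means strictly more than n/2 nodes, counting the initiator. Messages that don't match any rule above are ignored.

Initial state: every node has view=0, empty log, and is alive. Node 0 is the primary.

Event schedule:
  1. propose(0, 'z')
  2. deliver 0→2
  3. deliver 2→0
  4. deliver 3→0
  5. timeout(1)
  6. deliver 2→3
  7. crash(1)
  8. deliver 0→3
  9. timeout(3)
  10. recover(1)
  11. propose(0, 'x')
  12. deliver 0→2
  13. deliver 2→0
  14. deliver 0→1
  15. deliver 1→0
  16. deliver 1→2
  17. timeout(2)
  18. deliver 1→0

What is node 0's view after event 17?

[1] propose(0,'z') → ∅
[2] deliver 0→2 → N2(back v0 [z])
[3] deliver 2→0 → ∅
[4] deliver 3→0 → ∅
[5] timeout(1) → N1(prim v1 [-])
[6] deliver 2→3 → ∅
[7] crash(1) → N1(✗prim v1 [-])
[8] deliver 0→3 → N3(back v0 [z])
[9] timeout(3) → N3(back v1 [z])
[10] recover(1) → N1(prim v1 [-])
[11] propose(0,'x') → ∅
[12] deliver 0→2 → N2(back v0 [z,x])
[13] deliver 2→0 → ∅
[14] deliver 0→1 → ∅
[15] deliver 1→0 → ∅
[16] deliver 1→2 → ∅
[17] timeout(2) → N2(back v1 [z,x])

0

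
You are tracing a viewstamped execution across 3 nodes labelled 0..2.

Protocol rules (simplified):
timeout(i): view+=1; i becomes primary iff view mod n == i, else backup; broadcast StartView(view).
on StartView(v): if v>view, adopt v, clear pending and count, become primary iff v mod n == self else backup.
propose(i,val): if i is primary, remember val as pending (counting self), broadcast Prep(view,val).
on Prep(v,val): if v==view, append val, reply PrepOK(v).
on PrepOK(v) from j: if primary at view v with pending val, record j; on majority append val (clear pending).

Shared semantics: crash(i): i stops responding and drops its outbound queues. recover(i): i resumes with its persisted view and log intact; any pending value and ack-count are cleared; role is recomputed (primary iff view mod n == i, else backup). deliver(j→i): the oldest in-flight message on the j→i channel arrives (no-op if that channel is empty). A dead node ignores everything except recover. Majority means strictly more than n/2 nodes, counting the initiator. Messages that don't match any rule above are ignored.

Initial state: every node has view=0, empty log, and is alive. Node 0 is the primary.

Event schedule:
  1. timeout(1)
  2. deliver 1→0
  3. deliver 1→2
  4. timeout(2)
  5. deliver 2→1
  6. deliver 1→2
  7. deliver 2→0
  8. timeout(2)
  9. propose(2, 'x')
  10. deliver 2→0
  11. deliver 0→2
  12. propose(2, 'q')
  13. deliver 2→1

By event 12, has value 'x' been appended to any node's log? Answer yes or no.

e1 timeout(1): 1[prim,v=1,-]
e2 deliver 1→0: 0[back,v=1,-]
e3 deliver 1→2: 2[back,v=1,-]
e4 timeout(2): 2[prim,v=2,-]
e5 deliver 2→1: 1[back,v=2,-]
e6 deliver 1→2: ·
e7 deliver 2→0: 0[back,v=2,-]
e8 timeout(2): 2[back,v=3,-]
e9 propose(2,'x'): ·
e10 deliver 2→0: 0[prim,v=3,-]
e11 deliver 0→2: ·
e12 propose(2,'q'): ·

no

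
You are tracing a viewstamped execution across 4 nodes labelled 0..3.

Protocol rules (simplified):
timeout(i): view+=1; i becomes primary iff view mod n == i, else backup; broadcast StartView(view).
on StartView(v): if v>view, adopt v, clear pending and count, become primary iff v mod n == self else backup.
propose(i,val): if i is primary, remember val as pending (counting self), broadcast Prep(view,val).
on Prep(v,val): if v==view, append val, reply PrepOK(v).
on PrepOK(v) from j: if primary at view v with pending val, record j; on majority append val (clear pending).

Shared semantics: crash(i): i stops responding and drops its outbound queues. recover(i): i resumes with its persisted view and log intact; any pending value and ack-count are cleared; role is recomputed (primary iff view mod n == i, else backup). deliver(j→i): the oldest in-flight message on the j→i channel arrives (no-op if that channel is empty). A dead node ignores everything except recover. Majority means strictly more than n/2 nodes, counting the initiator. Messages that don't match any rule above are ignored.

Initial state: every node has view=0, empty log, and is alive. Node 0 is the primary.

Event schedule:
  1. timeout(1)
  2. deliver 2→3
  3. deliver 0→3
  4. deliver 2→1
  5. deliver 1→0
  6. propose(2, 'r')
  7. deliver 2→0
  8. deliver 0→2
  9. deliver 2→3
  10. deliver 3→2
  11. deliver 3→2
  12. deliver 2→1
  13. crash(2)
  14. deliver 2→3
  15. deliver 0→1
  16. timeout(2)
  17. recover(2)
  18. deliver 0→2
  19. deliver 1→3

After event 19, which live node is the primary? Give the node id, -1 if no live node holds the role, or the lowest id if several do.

1

step 1 timeout(1): 1={prim,v=1,log=-}
step 2 deliver 2→3: —
step 3 deliver 0→3: —
step 4 deliver 2→1: —
step 5 deliver 1→0: 0={back,v=1,log=-}
step 6 propose(2,'r'): —
step 7 deliver 2→0: —
step 8 deliver 0→2: —
step 9 deliver 2→3: —
step 10 deliver 3→2: —
step 11 deliver 3→2: —
step 12 deliver 2→1: —
step 13 crash(2): 2={✗back,v=0,log=-}
step 14 deliver 2→3: —
step 15 deliver 0→1: —
step 16 timeout(2): —
step 17 recover(2): 2={back,v=0,log=-}
step 18 deliver 0→2: —
step 19 deliver 1→3: 3={back,v=1,log=-}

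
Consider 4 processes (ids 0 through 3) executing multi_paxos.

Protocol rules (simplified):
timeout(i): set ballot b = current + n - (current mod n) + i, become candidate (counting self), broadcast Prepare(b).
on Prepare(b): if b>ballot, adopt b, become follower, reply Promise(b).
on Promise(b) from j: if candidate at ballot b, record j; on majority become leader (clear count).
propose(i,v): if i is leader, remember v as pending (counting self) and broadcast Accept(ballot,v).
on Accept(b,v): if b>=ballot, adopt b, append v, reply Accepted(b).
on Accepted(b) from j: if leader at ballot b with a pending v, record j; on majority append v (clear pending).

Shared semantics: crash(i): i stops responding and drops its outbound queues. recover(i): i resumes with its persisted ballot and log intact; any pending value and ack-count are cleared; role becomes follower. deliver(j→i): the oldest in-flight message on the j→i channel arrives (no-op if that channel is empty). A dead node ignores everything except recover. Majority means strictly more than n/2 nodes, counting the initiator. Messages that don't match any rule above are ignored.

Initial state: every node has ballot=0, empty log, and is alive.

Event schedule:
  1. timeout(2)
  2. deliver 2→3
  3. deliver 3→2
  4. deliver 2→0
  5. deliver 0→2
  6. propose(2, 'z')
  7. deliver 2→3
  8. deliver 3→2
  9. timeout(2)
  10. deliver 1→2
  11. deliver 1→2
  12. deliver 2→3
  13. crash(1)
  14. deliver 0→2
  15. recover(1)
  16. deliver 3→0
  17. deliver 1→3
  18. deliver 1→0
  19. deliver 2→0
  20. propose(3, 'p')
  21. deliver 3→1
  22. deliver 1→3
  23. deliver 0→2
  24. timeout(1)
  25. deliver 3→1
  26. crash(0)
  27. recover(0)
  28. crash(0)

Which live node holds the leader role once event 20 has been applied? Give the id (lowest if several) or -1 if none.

-1

e1 timeout(2): 2[cand,b=6,-]
e2 deliver 2→3: 3[foll,b=6,-]
e3 deliver 3→2: ·
e4 deliver 2→0: 0[foll,b=6,-]
e5 deliver 0→2: 2[lead,b=6,-]
e6 propose(2,'z'): ·
e7 deliver 2→3: 3[foll,b=6,z]
e8 deliver 3→2: ·
e9 timeout(2): 2[cand,b=10,-]
e10 deliver 1→2: ·
e11 deliver 1→2: ·
e12 deliver 2→3: 3[foll,b=10,z]
e13 crash(1): 1[✗foll,b=0,-]
e14 deliver 0→2: ·
e15 recover(1): 1[foll,b=0,-]
e16 deliver 3→0: ·
e17 deliver 1→3: ·
e18 deliver 1→0: ·
e19 deliver 2→0: 0[foll,b=6,z]
e20 propose(3,'p'): ·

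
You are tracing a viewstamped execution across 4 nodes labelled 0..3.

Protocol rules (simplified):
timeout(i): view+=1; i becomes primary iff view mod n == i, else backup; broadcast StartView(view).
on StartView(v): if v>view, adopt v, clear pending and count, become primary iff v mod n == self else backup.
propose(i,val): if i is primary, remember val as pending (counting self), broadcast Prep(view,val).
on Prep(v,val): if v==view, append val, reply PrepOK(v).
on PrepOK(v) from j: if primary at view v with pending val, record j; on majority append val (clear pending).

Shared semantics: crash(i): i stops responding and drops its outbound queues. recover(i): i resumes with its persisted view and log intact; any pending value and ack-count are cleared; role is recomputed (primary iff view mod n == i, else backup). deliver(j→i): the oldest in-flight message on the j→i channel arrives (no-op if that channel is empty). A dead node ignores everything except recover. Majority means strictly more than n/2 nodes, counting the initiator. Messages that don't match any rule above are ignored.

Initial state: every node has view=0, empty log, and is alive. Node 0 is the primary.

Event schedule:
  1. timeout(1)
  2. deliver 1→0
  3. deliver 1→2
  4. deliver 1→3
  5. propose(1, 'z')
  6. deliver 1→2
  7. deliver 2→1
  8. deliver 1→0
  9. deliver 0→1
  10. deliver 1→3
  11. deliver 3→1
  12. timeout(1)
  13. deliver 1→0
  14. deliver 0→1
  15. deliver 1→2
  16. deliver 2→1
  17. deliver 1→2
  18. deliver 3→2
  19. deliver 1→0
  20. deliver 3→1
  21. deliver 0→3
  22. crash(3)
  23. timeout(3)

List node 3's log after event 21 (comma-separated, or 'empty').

[1] timeout(1) → N1(prim v1 [-])
[2] deliver 1→0 → N0(back v1 [-])
[3] deliver 1→2 → N2(back v1 [-])
[4] deliver 1→3 → N3(back v1 [-])
[5] propose(1,'z') → ∅
[6] deliver 1→2 → N2(back v1 [z])
[7] deliver 2→1 → ∅
[8] deliver 1→0 → N0(back v1 [z])
[9] deliver 0→1 → N1(prim v1 [z])
[10] deliver 1→3 → N3(back v1 [z])
[11] deliver 3→1 → ∅
[12] timeout(1) → N1(back v2 [z])
[13] deliver 1→0 → N0(back v2 [z])
[14] deliver 0→1 → ∅
[15] deliver 1→2 → N2(prim v2 [z])
[16] deliver 2→1 → ∅
[17] deliver 1→2 → ∅
[18] deliver 3→2 → ∅
[19] deliver 1→0 → ∅
[20] deliver 3→1 → ∅
[21] deliver 0→3 → ∅

z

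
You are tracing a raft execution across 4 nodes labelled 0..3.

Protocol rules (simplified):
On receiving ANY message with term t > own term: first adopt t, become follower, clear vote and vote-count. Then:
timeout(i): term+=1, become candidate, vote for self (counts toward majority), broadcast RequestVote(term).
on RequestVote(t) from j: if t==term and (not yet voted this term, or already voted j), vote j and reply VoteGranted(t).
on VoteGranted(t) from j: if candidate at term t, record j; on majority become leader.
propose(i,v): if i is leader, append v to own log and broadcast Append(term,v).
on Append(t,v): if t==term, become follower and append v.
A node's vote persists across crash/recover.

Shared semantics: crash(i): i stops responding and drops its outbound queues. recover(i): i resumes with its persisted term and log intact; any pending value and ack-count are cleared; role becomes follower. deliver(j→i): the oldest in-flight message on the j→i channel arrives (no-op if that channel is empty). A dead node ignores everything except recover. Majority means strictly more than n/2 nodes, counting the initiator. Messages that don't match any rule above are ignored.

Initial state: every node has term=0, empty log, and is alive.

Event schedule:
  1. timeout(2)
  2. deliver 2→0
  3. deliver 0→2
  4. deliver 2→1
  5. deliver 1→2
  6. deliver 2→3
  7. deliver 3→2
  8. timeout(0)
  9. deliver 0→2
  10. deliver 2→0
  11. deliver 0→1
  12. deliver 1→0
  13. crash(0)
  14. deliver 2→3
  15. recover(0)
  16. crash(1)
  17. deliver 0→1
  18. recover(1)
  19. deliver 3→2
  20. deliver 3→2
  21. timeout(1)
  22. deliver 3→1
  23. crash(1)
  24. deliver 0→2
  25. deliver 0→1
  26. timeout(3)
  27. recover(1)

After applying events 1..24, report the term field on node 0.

2

[1] timeout(2) → N2(cand t1 [-])
[2] deliver 2→0 → N0(foll t1 [-])
[3] deliver 0→2 → ∅
[4] deliver 2→1 → N1(foll t1 [-])
[5] deliver 1→2 → N2(lead t1 [-])
[6] deliver 2→3 → N3(foll t1 [-])
[7] deliver 3→2 → ∅
[8] timeout(0) → N0(cand t2 [-])
[9] deliver 0→2 → N2(foll t2 [-])
[10] deliver 2→0 → ∅
[11] deliver 0→1 → N1(foll t2 [-])
[12] deliver 1→0 → N0(lead t2 [-])
[13] crash(0) → N0(✗lead t2 [-])
[14] deliver 2→3 → ∅
[15] recover(0) → N0(foll t2 [-])
[16] crash(1) → N1(✗foll t2 [-])
[17] deliver 0→1 → ∅
[18] recover(1) → N1(foll t2 [-])
[19] deliver 3→2 → ∅
[20] deliver 3→2 → ∅
[21] timeout(1) → N1(cand t3 [-])
[22] deliver 3→1 → ∅
[23] crash(1) → N1(✗cand t3 [-])
[24] deliver 0→2 → ∅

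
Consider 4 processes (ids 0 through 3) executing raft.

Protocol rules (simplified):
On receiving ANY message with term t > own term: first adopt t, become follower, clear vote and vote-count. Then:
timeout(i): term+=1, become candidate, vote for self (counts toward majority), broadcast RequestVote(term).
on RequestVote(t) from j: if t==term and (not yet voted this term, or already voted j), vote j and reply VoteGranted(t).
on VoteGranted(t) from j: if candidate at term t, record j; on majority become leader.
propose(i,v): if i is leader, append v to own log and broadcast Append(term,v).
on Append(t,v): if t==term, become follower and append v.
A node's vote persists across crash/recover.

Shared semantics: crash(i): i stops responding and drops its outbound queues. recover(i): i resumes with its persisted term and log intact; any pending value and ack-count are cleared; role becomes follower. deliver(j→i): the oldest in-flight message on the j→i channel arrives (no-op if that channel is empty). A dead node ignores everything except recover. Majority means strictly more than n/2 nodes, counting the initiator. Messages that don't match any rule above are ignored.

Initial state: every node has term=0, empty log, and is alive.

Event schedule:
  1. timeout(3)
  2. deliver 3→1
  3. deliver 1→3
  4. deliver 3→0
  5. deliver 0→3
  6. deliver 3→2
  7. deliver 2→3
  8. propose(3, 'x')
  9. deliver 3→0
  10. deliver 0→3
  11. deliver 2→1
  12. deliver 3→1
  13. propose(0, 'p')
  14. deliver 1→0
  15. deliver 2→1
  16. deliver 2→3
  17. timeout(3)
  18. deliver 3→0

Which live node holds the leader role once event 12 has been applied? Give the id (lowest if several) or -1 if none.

step 1 timeout(3): 3={cand,t=1,log=-}
step 2 deliver 3→1: 1={foll,t=1,log=-}
step 3 deliver 1→3: —
step 4 deliver 3→0: 0={foll,t=1,log=-}
step 5 deliver 0→3: 3={lead,t=1,log=-}
step 6 deliver 3→2: 2={foll,t=1,log=-}
step 7 deliver 2→3: —
step 8 propose(3,'x'): 3={lead,t=1,log=x}
step 9 deliver 3→0: 0={foll,t=1,log=x}
step 10 deliver 0→3: —
step 11 deliver 2→1: —
step 12 deliver 3→1: 1={foll,t=1,log=x}

3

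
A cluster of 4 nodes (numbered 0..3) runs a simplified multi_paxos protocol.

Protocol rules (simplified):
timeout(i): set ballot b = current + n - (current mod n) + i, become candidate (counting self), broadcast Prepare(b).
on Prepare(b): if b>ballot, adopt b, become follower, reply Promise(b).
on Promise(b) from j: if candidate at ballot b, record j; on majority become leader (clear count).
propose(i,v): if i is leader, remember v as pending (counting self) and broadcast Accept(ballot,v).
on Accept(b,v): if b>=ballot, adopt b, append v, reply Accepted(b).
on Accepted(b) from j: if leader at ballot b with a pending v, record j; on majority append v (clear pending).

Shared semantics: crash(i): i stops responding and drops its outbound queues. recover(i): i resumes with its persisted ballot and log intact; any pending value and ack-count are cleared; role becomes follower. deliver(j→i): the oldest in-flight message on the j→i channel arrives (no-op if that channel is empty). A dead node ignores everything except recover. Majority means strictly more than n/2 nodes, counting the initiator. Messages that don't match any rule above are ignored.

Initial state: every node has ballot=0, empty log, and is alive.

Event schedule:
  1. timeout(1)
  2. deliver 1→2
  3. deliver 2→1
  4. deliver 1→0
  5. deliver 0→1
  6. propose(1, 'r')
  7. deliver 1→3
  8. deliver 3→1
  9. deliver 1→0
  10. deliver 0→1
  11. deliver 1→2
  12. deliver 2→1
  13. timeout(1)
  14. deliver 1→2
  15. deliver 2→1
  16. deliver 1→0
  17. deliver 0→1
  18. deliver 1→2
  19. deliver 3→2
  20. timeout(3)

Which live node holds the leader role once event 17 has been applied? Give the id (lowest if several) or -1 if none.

after 1 — timeout(1): n1:cand/b5/[-]
after 2 — deliver 1→2: n2:foll/b5/[-]
after 3 — deliver 2→1: ·
after 4 — deliver 1→0: n0:foll/b5/[-]
after 5 — deliver 0→1: n1:lead/b5/[-]
after 6 — propose(1,'r'): ·
after 7 — deliver 1→3: n3:foll/b5/[-]
after 8 — deliver 3→1: ·
after 9 — deliver 1→0: n0:foll/b5/[r]
after 10 — deliver 0→1: ·
after 11 — deliver 1→2: n2:foll/b5/[r]
after 12 — deliver 2→1: n1:lead/b5/[r]
after 13 — timeout(1): n1:cand/b9/[r]
after 14 — deliver 1→2: n2:foll/b9/[r]
after 15 — deliver 2→1: ·
after 16 — deliver 1→0: n0:foll/b9/[r]
after 17 — deliver 0→1: n1:lead/b9/[r]

1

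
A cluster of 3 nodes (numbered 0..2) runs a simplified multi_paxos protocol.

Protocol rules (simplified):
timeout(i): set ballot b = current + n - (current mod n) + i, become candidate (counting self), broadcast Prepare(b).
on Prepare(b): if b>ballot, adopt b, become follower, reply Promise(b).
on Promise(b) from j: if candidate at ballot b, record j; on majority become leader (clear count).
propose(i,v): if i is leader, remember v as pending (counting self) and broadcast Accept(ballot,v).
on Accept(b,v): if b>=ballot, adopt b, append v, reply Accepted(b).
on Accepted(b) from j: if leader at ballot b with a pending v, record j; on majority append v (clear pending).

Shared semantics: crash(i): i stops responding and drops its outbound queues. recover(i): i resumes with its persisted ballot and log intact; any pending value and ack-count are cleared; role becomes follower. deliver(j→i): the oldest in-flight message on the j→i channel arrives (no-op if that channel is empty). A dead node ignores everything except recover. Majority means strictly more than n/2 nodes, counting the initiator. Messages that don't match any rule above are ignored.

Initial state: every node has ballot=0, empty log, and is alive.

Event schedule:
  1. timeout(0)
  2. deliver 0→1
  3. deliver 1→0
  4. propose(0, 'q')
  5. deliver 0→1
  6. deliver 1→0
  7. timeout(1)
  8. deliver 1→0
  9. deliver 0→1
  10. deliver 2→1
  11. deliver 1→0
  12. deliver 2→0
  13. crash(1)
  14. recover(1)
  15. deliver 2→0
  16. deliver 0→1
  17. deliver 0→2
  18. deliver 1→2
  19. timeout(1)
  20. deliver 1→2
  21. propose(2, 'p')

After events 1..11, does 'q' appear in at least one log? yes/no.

yes

1. timeout(0):  <0:cand b3 ->
2. deliver 0→1:  <1:foll b3 ->
3. deliver 1→0:  <0:lead b3 ->
4. propose(0,'q'):  nop
5. deliver 0→1:  <1:foll b3 q>
6. deliver 1→0:  <0:lead b3 q>
7. timeout(1):  <1:cand b7 q>
8. deliver 1→0:  <0:foll b7 q>
9. deliver 0→1:  <1:lead b7 q>
10. deliver 2→1:  nop
11. deliver 1→0:  nop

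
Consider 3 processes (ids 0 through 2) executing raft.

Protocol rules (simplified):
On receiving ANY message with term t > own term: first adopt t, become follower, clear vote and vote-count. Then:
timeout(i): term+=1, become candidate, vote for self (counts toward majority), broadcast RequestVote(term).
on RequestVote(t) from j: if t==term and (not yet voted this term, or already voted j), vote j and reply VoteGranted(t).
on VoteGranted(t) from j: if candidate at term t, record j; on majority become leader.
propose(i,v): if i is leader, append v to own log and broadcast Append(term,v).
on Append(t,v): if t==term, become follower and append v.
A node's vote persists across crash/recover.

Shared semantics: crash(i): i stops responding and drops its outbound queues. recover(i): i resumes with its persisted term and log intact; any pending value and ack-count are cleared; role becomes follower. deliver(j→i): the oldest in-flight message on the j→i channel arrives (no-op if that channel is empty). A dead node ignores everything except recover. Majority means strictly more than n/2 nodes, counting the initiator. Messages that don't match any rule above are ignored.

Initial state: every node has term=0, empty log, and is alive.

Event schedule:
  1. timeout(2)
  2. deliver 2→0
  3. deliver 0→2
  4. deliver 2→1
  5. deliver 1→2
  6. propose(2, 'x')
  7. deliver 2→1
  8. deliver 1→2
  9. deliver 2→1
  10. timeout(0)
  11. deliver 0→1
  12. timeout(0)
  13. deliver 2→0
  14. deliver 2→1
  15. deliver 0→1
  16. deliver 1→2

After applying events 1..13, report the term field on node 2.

1

[1] timeout(2) → N2(cand t1 [-])
[2] deliver 2→0 → N0(foll t1 [-])
[3] deliver 0→2 → N2(lead t1 [-])
[4] deliver 2→1 → N1(foll t1 [-])
[5] deliver 1→2 → ∅
[6] propose(2,'x') → N2(lead t1 [x])
[7] deliver 2→1 → N1(foll t1 [x])
[8] deliver 1→2 → ∅
[9] deliver 2→1 → ∅
[10] timeout(0) → N0(cand t2 [-])
[11] deliver 0→1 → N1(foll t2 [x])
[12] timeout(0) → N0(cand t3 [-])
[13] deliver 2→0 → ∅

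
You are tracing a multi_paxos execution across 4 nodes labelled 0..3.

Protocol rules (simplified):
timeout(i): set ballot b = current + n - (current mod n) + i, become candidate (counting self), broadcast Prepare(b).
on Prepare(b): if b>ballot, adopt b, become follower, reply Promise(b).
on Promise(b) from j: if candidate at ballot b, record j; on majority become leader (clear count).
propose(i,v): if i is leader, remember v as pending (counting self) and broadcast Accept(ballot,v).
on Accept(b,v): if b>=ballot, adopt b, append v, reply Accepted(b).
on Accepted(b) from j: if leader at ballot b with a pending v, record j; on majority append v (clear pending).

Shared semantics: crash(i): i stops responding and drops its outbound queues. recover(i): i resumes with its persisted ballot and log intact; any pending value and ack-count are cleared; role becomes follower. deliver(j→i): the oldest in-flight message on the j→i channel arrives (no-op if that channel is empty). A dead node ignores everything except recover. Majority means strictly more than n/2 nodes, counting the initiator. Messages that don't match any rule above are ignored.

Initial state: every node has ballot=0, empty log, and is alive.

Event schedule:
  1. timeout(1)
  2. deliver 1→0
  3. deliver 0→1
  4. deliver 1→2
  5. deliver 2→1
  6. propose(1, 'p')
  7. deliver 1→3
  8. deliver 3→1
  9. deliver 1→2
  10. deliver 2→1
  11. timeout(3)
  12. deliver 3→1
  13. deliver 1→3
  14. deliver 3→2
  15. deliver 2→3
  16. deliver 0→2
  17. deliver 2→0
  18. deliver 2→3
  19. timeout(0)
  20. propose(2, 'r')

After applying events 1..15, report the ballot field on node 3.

11

1. timeout(1):  <1:cand b5 ->
2. deliver 1→0:  <0:foll b5 ->
3. deliver 0→1:  nop
4. deliver 1→2:  <2:foll b5 ->
5. deliver 2→1:  <1:lead b5 ->
6. propose(1,'p'):  nop
7. deliver 1→3:  <3:foll b5 ->
8. deliver 3→1:  nop
9. deliver 1→2:  <2:foll b5 p>
10. deliver 2→1:  nop
11. timeout(3):  <3:cand b11 ->
12. deliver 3→1:  <1:foll b11 ->
13. deliver 1→3:  nop
14. deliver 3→2:  <2:foll b11 p>
15. deliver 2→3:  nop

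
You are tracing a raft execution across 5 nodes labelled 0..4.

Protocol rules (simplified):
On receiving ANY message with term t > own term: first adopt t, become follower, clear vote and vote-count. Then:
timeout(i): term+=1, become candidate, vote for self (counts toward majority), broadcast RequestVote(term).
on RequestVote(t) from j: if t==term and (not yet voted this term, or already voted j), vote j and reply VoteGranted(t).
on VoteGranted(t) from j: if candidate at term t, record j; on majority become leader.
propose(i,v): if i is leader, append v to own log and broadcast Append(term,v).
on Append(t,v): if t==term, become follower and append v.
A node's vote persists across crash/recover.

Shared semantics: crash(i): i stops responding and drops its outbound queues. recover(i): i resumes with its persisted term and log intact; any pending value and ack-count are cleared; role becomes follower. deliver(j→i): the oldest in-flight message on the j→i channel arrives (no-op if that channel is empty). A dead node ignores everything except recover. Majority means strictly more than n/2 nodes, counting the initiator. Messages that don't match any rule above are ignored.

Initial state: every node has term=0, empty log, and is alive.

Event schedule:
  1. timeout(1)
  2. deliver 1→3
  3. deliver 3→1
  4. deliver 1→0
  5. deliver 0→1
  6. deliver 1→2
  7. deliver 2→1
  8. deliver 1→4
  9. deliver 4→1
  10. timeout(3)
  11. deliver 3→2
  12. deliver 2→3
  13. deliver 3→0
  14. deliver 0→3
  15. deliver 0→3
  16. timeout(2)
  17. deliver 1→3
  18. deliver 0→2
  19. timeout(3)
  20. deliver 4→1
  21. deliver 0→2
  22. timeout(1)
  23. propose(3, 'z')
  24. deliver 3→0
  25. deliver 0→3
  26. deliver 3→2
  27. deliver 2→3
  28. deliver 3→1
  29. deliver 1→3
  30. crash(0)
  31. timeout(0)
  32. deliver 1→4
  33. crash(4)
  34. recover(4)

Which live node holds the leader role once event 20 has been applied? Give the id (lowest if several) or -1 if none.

1

1. timeout(1):  <1:cand t1 ->
2. deliver 1→3:  <3:foll t1 ->
3. deliver 3→1:  nop
4. deliver 1→0:  <0:foll t1 ->
5. deliver 0→1:  <1:lead t1 ->
6. deliver 1→2:  <2:foll t1 ->
7. deliver 2→1:  nop
8. deliver 1→4:  <4:foll t1 ->
9. deliver 4→1:  nop
10. timeout(3):  <3:cand t2 ->
11. deliver 3→2:  <2:foll t2 ->
12. deliver 2→3:  nop
13. deliver 3→0:  <0:foll t2 ->
14. deliver 0→3:  <3:lead t2 ->
15. deliver 0→3:  nop
16. timeout(2):  <2:cand t3 ->
17. deliver 1→3:  nop
18. deliver 0→2:  nop
19. timeout(3):  <3:cand t3 ->
20. deliver 4→1:  nop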